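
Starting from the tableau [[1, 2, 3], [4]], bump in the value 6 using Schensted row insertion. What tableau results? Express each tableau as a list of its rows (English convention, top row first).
6 is larger than every entry of row 1, so it is appended to row 1. The new tableau is [[1, 2, 3, 6], [4]].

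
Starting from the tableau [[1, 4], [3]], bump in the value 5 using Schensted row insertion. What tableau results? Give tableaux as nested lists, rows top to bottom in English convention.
[[1, 4, 5], [3]]

5 is larger than every entry of row 1, so it is appended to row 1. The new tableau is [[1, 4, 5], [3]].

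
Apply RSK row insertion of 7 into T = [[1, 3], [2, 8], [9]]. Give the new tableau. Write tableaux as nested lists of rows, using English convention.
7 is larger than every entry of row 1, so it is appended to row 1. The new tableau is [[1, 3, 7], [2, 8], [9]].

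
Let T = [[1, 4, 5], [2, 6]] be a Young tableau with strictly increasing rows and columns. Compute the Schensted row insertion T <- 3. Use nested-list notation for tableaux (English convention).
[[1, 3, 5], [2, 4], [6]]

In row 1, 3 replaces 4 (the leftmost entry greater than 3); 4 is bumped to row 2. In row 2, 4 replaces 6 (the leftmost entry greater than 4); 6 is bumped to row 3. 6 starts a new row 3. The new tableau is [[1, 3, 5], [2, 4], [6]].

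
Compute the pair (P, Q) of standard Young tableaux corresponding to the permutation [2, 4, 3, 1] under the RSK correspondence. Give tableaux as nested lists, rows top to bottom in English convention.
Insert each entry of the permutation into P by Schensted row insertion, recording in Q the position of each new cell.

Insert 2: appended to row 1. P = [[2]], Q = [[1]].
Insert 4: appended to row 1. P = [[2, 4]], Q = [[1, 2]].
Insert 3: 3 bumps 4 from row 1; 4 starts row 2. P = [[2, 3], [4]], Q = [[1, 2], [3]].
Insert 1: 1 bumps 2 from row 1; 2 bumps 4 from row 2; 4 starts row 3. P = [[1, 3], [2], [4]], Q = [[1, 2], [3], [4]].

So P = [[1, 3], [2], [4]], Q = [[1, 2], [3], [4]].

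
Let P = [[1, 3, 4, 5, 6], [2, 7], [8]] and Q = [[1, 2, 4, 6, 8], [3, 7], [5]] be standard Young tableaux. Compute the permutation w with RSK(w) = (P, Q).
2 8 3 4 1 7 5 6

Reverse the RSK construction: for i from n down to 1, find the cell of Q containing i, remove the entry at that cell from P, and reverse-bump it up through P; the value ejected from row 1 is w(i).

Step i=8: Q has 8 at row 1, column 5; remove that cell from P, ejecting 6. So w(8) = 6. P is now [[1, 3, 4, 5], [2, 7], [8]].
Step i=7: Q has 7 at row 2, column 2; remove 7 from row 2 of P and reverse-bump: 7 enters row 1 and ejects 5. So w(7) = 5. P is now [[1, 3, 4, 7], [2], [8]].
Step i=6: Q has 6 at row 1, column 4; remove that cell from P, ejecting 7. So w(6) = 7. P is now [[1, 3, 4], [2], [8]].
Step i=5: Q has 5 at row 3, column 1; remove 8 from row 3 of P and reverse-bump: 8 enters row 2 and ejects 2; 2 enters row 1 and ejects 1. So w(5) = 1. P is now [[2, 3, 4], [8]].
Step i=4: Q has 4 at row 1, column 3; remove that cell from P, ejecting 4. So w(4) = 4. P is now [[2, 3], [8]].
Step i=3: Q has 3 at row 2, column 1; remove 8 from row 2 of P and reverse-bump: 8 enters row 1 and ejects 3. So w(3) = 3. P is now [[2, 8]].
Step i=2: Q has 2 at row 1, column 2; remove that cell from P, ejecting 8. So w(2) = 8. P is now [[2]].
Step i=1: Q has 1 at row 1, column 1; remove that cell from P, ejecting 2. So w(1) = 2. P is now [].

So w = 2 8 3 4 1 7 5 6.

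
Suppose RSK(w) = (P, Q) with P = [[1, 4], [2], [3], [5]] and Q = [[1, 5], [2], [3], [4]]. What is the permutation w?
Reverse RSK: for i = n, n-1, ..., 1, locate i in Q, remove the corresponding corner cell from P, and reverse-bump its entry up through P; the value ejected from row 1 is w(i).

So w = 5 3 2 1 4.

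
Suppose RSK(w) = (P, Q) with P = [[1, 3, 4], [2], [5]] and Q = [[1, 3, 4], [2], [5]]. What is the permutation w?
Reverse RSK: for i = n, n-1, ..., 1, locate i in Q, remove the corresponding corner cell from P, and reverse-bump its entry up through P; the value ejected from row 1 is w(i).

So w = 5 2 3 4 1.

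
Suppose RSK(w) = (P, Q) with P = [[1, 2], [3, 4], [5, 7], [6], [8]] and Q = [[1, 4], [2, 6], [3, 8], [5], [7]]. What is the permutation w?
8 6 5 7 3 4 1 2

Reverse the RSK construction: for i from n down to 1, find the cell of Q containing i, remove the entry at that cell from P, and reverse-bump it up through P; the value ejected from row 1 is w(i).

Step i=8: Q has 8 at row 3, column 2; remove 7 from row 3 of P and reverse-bump: 7 enters row 2 and ejects 4; 4 enters row 1 and ejects 2. So w(8) = 2. P is now [[1, 4], [3, 7], [5], [6], [8]].
Step i=7: Q has 7 at row 5, column 1; remove 8 from row 5 of P and reverse-bump: 8 enters row 4 and ejects 6; 6 enters row 3 and ejects 5; 5 enters row 2 and ejects 3; 3 enters row 1 and ejects 1. So w(7) = 1. P is now [[3, 4], [5, 7], [6], [8]].
Step i=6: Q has 6 at row 2, column 2; remove 7 from row 2 of P and reverse-bump: 7 enters row 1 and ejects 4. So w(6) = 4. P is now [[3, 7], [5], [6], [8]].
Step i=5: Q has 5 at row 4, column 1; remove 8 from row 4 of P and reverse-bump: 8 enters row 3 and ejects 6; 6 enters row 2 and ejects 5; 5 enters row 1 and ejects 3. So w(5) = 3. P is now [[5, 7], [6], [8]].
Step i=4: Q has 4 at row 1, column 2; remove that cell from P, ejecting 7. So w(4) = 7. P is now [[5], [6], [8]].
Step i=3: Q has 3 at row 3, column 1; remove 8 from row 3 of P and reverse-bump: 8 enters row 2 and ejects 6; 6 enters row 1 and ejects 5. So w(3) = 5. P is now [[6], [8]].
Step i=2: Q has 2 at row 2, column 1; remove 8 from row 2 of P and reverse-bump: 8 enters row 1 and ejects 6. So w(2) = 6. P is now [[8]].
Step i=1: Q has 1 at row 1, column 1; remove that cell from P, ejecting 8. So w(1) = 8. P is now [].

So w = 8 6 5 7 3 4 1 2.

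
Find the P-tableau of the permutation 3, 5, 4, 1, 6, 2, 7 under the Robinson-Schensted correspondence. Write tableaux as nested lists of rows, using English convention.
P = [[1, 2, 6, 7], [3, 4], [5]]

Insert 3: appended to row 1. P = [[3]].
Insert 5: appended to row 1. P = [[3, 5]].
Insert 4: 4 bumps 5 from row 1; 5 starts row 2. P = [[3, 4], [5]].
Insert 1: 1 bumps 3 from row 1; 3 bumps 5 from row 2; 5 starts row 3. P = [[1, 4], [3], [5]].
Insert 6: appended to row 1. P = [[1, 4, 6], [3], [5]].
Insert 2: 2 bumps 4 from row 1; 4 appends to row 2. P = [[1, 2, 6], [3, 4], [5]].
Insert 7: appended to row 1. P = [[1, 2, 6, 7], [3, 4], [5]].

So P = [[1, 2, 6, 7], [3, 4], [5]].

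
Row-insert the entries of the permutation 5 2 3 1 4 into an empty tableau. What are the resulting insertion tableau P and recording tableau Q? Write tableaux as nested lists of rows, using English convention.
P = [[1, 3, 4], [2], [5]], Q = [[1, 3, 5], [2], [4]]

Insert each entry of the permutation into P by Schensted row insertion, recording in Q the position of each new cell.

Insert 5: appended to row 1. P = [[5]], Q = [[1]].
Insert 2: 2 bumps 5 from row 1; 5 starts row 2. P = [[2], [5]], Q = [[1], [2]].
Insert 3: appended to row 1. P = [[2, 3], [5]], Q = [[1, 3], [2]].
Insert 1: 1 bumps 2 from row 1; 2 bumps 5 from row 2; 5 starts row 3. P = [[1, 3], [2], [5]], Q = [[1, 3], [2], [4]].
Insert 4: appended to row 1. P = [[1, 3, 4], [2], [5]], Q = [[1, 3, 5], [2], [4]].

So P = [[1, 3, 4], [2], [5]], Q = [[1, 3, 5], [2], [4]].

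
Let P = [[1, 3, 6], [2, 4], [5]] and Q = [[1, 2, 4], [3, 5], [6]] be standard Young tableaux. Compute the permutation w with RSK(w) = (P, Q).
Reverse the RSK construction: for i from n down to 1, find the cell of Q containing i, remove the entry at that cell from P, and reverse-bump it up through P; the value ejected from row 1 is w(i).

Step i=6: Q has 6 at row 3, column 1; remove 5 from row 3 of P and reverse-bump: 5 enters row 2 and ejects 4; 4 enters row 1 and ejects 3. So w(6) = 3. P is now [[1, 4, 6], [2, 5]].
Step i=5: Q has 5 at row 2, column 2; remove 5 from row 2 of P and reverse-bump: 5 enters row 1 and ejects 4. So w(5) = 4. P is now [[1, 5, 6], [2]].
Step i=4: Q has 4 at row 1, column 3; remove that cell from P, ejecting 6. So w(4) = 6. P is now [[1, 5], [2]].
Step i=3: Q has 3 at row 2, column 1; remove 2 from row 2 of P and reverse-bump: 2 enters row 1 and ejects 1. So w(3) = 1. P is now [[2, 5]].
Step i=2: Q has 2 at row 1, column 2; remove that cell from P, ejecting 5. So w(2) = 5. P is now [[2]].
Step i=1: Q has 1 at row 1, column 1; remove that cell from P, ejecting 2. So w(1) = 2. P is now [].

So w = 2 5 1 6 4 3.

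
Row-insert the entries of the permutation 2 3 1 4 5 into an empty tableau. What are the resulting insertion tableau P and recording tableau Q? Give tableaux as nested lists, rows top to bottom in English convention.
Insert each entry of the permutation into P by Schensted row insertion, recording in Q the position of each new cell.

Insert 2: appended to row 1. P = [[2]].
Insert 3: appended to row 1. P = [[2, 3]].
Insert 1: 1 bumps 2 from row 1; 2 starts row 2. P = [[1, 3], [2]].
Insert 4: appended to row 1. P = [[1, 3, 4], [2]].
Insert 5: appended to row 1. P = [[1, 3, 4, 5], [2]].

So P = [[1, 3, 4, 5], [2]], Q = [[1, 2, 4, 5], [3]].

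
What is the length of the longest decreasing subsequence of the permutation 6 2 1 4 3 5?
3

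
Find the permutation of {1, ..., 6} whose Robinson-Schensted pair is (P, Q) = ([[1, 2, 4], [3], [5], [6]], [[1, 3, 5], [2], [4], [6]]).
Reverse the RSK construction: for i from n down to 1, find the cell of Q containing i, remove the entry at that cell from P, and reverse-bump it up through P; the value ejected from row 1 is w(i).

Step i=6: Q has 6 at row 4, column 1; remove 6 from row 4 of P and reverse-bump: 6 enters row 3 and ejects 5; 5 enters row 2 and ejects 3; 3 enters row 1 and ejects 2. So w(6) = 2. P is now [[1, 3, 4], [5], [6]].
Step i=5: Q has 5 at row 1, column 3; remove that cell from P, ejecting 4. So w(5) = 4. P is now [[1, 3], [5], [6]].
Step i=4: Q has 4 at row 3, column 1; remove 6 from row 3 of P and reverse-bump: 6 enters row 2 and ejects 5; 5 enters row 1 and ejects 3. So w(4) = 3. P is now [[1, 5], [6]].
Step i=3: Q has 3 at row 1, column 2; remove that cell from P, ejecting 5. So w(3) = 5. P is now [[1], [6]].
Step i=2: Q has 2 at row 2, column 1; remove 6 from row 2 of P and reverse-bump: 6 enters row 1 and ejects 1. So w(2) = 1. P is now [[6]].
Step i=1: Q has 1 at row 1, column 1; remove that cell from P, ejecting 6. So w(1) = 6. P is now [].

So w = 6 1 5 3 4 2.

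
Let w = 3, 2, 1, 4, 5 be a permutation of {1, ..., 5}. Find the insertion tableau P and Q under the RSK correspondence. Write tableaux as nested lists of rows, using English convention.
Insert each entry of the permutation into P by Schensted row insertion, recording in Q the position of each new cell.

Insert 3: appended to row 1. P = [[3]].
Insert 2: 2 bumps 3 from row 1; 3 starts row 2. P = [[2], [3]].
Insert 1: 1 bumps 2 from row 1; 2 bumps 3 from row 2; 3 starts row 3. P = [[1], [2], [3]].
Insert 4: appended to row 1. P = [[1, 4], [2], [3]].
Insert 5: appended to row 1. P = [[1, 4, 5], [2], [3]].

So P = [[1, 4, 5], [2], [3]], Q = [[1, 4, 5], [2], [3]].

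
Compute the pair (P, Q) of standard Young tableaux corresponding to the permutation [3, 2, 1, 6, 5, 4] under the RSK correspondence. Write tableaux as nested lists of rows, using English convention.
Insert each entry of the permutation into P by Schensted row insertion, recording in Q the position of each new cell.

After inserting 3: P = [[3]].
After inserting 2: P = [[2], [3]].
After inserting 1: P = [[1], [2], [3]].
After inserting 6: P = [[1, 6], [2], [3]].
After inserting 5: P = [[1, 5], [2, 6], [3]].
After inserting 4: P = [[1, 4], [2, 5], [3, 6]].

So P = [[1, 4], [2, 5], [3, 6]], Q = [[1, 4], [2, 5], [3, 6]].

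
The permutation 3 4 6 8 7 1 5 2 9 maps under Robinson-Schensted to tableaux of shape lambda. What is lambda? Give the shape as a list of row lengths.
[5, 2, 1, 1]

Row-insert each entry into an empty tableau.

After inserting 3: P = [[3]].
After inserting 4: P = [[3, 4]].
After inserting 6: P = [[3, 4, 6]].
After inserting 8: P = [[3, 4, 6, 8]].
After inserting 7: P = [[3, 4, 6, 7], [8]].
After inserting 1: P = [[1, 4, 6, 7], [3], [8]].
After inserting 5: P = [[1, 4, 5, 7], [3, 6], [8]].
After inserting 2: P = [[1, 2, 5, 7], [3, 4], [6], [8]].
After inserting 9: P = [[1, 2, 5, 7, 9], [3, 4], [6], [8]].

The final insertion tableau P = [[1, 2, 5, 7, 9], [3, 4], [6], [8]] has shape [5, 2, 1, 1].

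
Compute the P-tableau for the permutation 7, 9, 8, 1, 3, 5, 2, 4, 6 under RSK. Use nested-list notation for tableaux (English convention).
Insert 7: appended to row 1. P = [[7]].
Insert 9: appended to row 1. P = [[7, 9]].
Insert 8: 8 bumps 9 from row 1; 9 starts row 2. P = [[7, 8], [9]].
Insert 1: 1 bumps 7 from row 1; 7 bumps 9 from row 2; 9 starts row 3. P = [[1, 8], [7], [9]].
Insert 3: 3 bumps 8 from row 1; 8 appends to row 2. P = [[1, 3], [7, 8], [9]].
Insert 5: appended to row 1. P = [[1, 3, 5], [7, 8], [9]].
Insert 2: 2 bumps 3 from row 1; 3 bumps 7 from row 2; 7 bumps 9 from row 3; 9 starts row 4. P = [[1, 2, 5], [3, 8], [7], [9]].
Insert 4: 4 bumps 5 from row 1; 5 bumps 8 from row 2; 8 appends to row 3. P = [[1, 2, 4], [3, 5], [7, 8], [9]].
Insert 6: appended to row 1. P = [[1, 2, 4, 6], [3, 5], [7, 8], [9]].

So P = [[1, 2, 4, 6], [3, 5], [7, 8], [9]].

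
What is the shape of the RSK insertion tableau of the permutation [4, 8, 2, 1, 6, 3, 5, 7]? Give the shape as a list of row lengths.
[4, 2, 2]

Row-insert each entry into an empty tableau.

After inserting 4: P = [[4]].
After inserting 8: P = [[4, 8]].
After inserting 2: P = [[2, 8], [4]].
After inserting 1: P = [[1, 8], [2], [4]].
After inserting 6: P = [[1, 6], [2, 8], [4]].
After inserting 3: P = [[1, 3], [2, 6], [4, 8]].
After inserting 5: P = [[1, 3, 5], [2, 6], [4, 8]].
After inserting 7: P = [[1, 3, 5, 7], [2, 6], [4, 8]].

The final insertion tableau P = [[1, 3, 5, 7], [2, 6], [4, 8]] has shape [4, 2, 2].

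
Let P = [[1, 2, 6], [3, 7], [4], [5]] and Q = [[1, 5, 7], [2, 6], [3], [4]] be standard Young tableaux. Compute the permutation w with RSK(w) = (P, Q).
5 4 3 1 7 2 6

Reverse RSK: for i = n, n-1, ..., 1, locate i in Q, remove the corresponding corner cell from P, and reverse-bump its entry up through P; the value ejected from row 1 is w(i).

So w = 5 4 3 1 7 2 6.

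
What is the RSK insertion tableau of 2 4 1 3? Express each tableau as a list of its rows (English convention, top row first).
Insert 2: appended to row 1. P = [[2]].
Insert 4: appended to row 1. P = [[2, 4]].
Insert 1: 1 bumps 2 from row 1; 2 starts row 2. P = [[1, 4], [2]].
Insert 3: 3 bumps 4 from row 1; 4 appends to row 2. P = [[1, 3], [2, 4]].

So P = [[1, 3], [2, 4]].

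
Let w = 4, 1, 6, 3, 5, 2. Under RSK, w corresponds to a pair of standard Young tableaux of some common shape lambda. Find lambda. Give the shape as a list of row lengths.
Row-insert each entry into an empty tableau.

After inserting 4: P = [[4]].
After inserting 1: P = [[1], [4]].
After inserting 6: P = [[1, 6], [4]].
After inserting 3: P = [[1, 3], [4, 6]].
After inserting 5: P = [[1, 3, 5], [4, 6]].
After inserting 2: P = [[1, 2, 5], [3, 6], [4]].

The final insertion tableau P = [[1, 2, 5], [3, 6], [4]] has shape [3, 2, 1].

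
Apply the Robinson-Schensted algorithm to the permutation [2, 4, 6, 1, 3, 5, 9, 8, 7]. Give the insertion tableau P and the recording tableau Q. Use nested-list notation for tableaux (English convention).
Insert each entry of the permutation into P by Schensted row insertion, recording in Q the position of each new cell.

Insert 2: appended to row 1. P = [[2]].
Insert 4: appended to row 1. P = [[2, 4]].
Insert 6: appended to row 1. P = [[2, 4, 6]].
Insert 1: 1 bumps 2 from row 1; 2 starts row 2. P = [[1, 4, 6], [2]].
Insert 3: 3 bumps 4 from row 1; 4 appends to row 2. P = [[1, 3, 6], [2, 4]].
Insert 5: 5 bumps 6 from row 1; 6 appends to row 2. P = [[1, 3, 5], [2, 4, 6]].
Insert 9: appended to row 1. P = [[1, 3, 5, 9], [2, 4, 6]].
Insert 8: 8 bumps 9 from row 1; 9 appends to row 2. P = [[1, 3, 5, 8], [2, 4, 6, 9]].
Insert 7: 7 bumps 8 from row 1; 8 bumps 9 from row 2; 9 starts row 3. P = [[1, 3, 5, 7], [2, 4, 6, 8], [9]].

So P = [[1, 3, 5, 7], [2, 4, 6, 8], [9]], Q = [[1, 2, 3, 7], [4, 5, 6, 8], [9]].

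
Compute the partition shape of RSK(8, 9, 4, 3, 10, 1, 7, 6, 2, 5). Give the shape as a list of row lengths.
Row-insert each entry into an empty tableau.

After inserting 8: P = [[8]].
After inserting 9: P = [[8, 9]].
After inserting 4: P = [[4, 9], [8]].
After inserting 3: P = [[3, 9], [4], [8]].
After inserting 10: P = [[3, 9, 10], [4], [8]].
After inserting 1: P = [[1, 9, 10], [3], [4], [8]].
After inserting 7: P = [[1, 7, 10], [3, 9], [4], [8]].
After inserting 6: P = [[1, 6, 10], [3, 7], [4, 9], [8]].
After inserting 2: P = [[1, 2, 10], [3, 6], [4, 7], [8, 9]].
After inserting 5: P = [[1, 2, 5], [3, 6, 10], [4, 7], [8, 9]].

The final insertion tableau P = [[1, 2, 5], [3, 6, 10], [4, 7], [8, 9]] has shape [3, 3, 2, 2].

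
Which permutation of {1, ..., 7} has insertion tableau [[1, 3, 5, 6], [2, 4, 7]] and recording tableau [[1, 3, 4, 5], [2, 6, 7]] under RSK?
Reverse the RSK construction: for i from n down to 1, find the cell of Q containing i, remove the entry at that cell from P, and reverse-bump it up through P; the value ejected from row 1 is w(i).

Step i=7: Q has 7 at row 2, column 3; remove 7 from row 2 of P and reverse-bump: 7 enters row 1 and ejects 6. So w(7) = 6. P is now [[1, 3, 5, 7], [2, 4]].
Step i=6: Q has 6 at row 2, column 2; remove 4 from row 2 of P and reverse-bump: 4 enters row 1 and ejects 3. So w(6) = 3. P is now [[1, 4, 5, 7], [2]].
Step i=5: Q has 5 at row 1, column 4; remove that cell from P, ejecting 7. So w(5) = 7. P is now [[1, 4, 5], [2]].
Step i=4: Q has 4 at row 1, column 3; remove that cell from P, ejecting 5. So w(4) = 5. P is now [[1, 4], [2]].
Step i=3: Q has 3 at row 1, column 2; remove that cell from P, ejecting 4. So w(3) = 4. P is now [[1], [2]].
Step i=2: Q has 2 at row 2, column 1; remove 2 from row 2 of P and reverse-bump: 2 enters row 1 and ejects 1. So w(2) = 1. P is now [[2]].
Step i=1: Q has 1 at row 1, column 1; remove that cell from P, ejecting 2. So w(1) = 2. P is now [].

So w = 2 1 4 5 7 3 6.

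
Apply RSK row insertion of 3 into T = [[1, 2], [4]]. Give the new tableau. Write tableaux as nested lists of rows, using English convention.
[[1, 2, 3], [4]]

3 is larger than every entry of row 1, so it is appended to row 1. The new tableau is [[1, 2, 3], [4]].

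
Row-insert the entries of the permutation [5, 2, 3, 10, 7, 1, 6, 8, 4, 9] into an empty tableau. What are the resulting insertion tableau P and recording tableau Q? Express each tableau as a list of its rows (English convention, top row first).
Insert each entry of the permutation into P by Schensted row insertion, recording in Q the position of each new cell.

After inserting 5: P = [[5]].
After inserting 2: P = [[2], [5]].
After inserting 3: P = [[2, 3], [5]].
After inserting 10: P = [[2, 3, 10], [5]].
After inserting 7: P = [[2, 3, 7], [5, 10]].
After inserting 1: P = [[1, 3, 7], [2, 10], [5]].
After inserting 6: P = [[1, 3, 6], [2, 7], [5, 10]].
After inserting 8: P = [[1, 3, 6, 8], [2, 7], [5, 10]].
After inserting 4: P = [[1, 3, 4, 8], [2, 6], [5, 7], [10]].
After inserting 9: P = [[1, 3, 4, 8, 9], [2, 6], [5, 7], [10]].

So P = [[1, 3, 4, 8, 9], [2, 6], [5, 7], [10]], Q = [[1, 3, 4, 8, 10], [2, 5], [6, 7], [9]].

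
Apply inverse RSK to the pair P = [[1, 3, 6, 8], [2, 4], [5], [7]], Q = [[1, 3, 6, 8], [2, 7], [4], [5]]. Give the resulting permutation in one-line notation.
7 2 5 4 1 6 3 8

Reverse RSK: for i = n, n-1, ..., 1, locate i in Q, remove the corresponding corner cell from P, and reverse-bump its entry up through P; the value ejected from row 1 is w(i).

So w = 7 2 5 4 1 6 3 8.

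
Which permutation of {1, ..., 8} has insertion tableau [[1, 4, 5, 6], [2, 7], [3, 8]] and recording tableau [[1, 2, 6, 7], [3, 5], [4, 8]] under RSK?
Reverse RSK: for i = n, n-1, ..., 1, locate i in Q, remove the corresponding corner cell from P, and reverse-bump its entry up through P; the value ejected from row 1 is w(i).

So w = 3 8 2 1 4 5 7 6.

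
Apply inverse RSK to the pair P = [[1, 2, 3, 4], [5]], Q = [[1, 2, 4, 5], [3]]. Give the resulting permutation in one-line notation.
1 5 2 3 4

Reverse the RSK construction: for i from n down to 1, find the cell of Q containing i, remove the entry at that cell from P, and reverse-bump it up through P; the value ejected from row 1 is w(i).

Step i=5: Q has 5 at row 1, column 4; remove that cell from P, ejecting 4. So w(5) = 4. P is now [[1, 2, 3], [5]].
Step i=4: Q has 4 at row 1, column 3; remove that cell from P, ejecting 3. So w(4) = 3. P is now [[1, 2], [5]].
Step i=3: Q has 3 at row 2, column 1; remove 5 from row 2 of P and reverse-bump: 5 enters row 1 and ejects 2. So w(3) = 2. P is now [[1, 5]].
Step i=2: Q has 2 at row 1, column 2; remove that cell from P, ejecting 5. So w(2) = 5. P is now [[1]].
Step i=1: Q has 1 at row 1, column 1; remove that cell from P, ejecting 1. So w(1) = 1. P is now [].

So w = 1 5 2 3 4.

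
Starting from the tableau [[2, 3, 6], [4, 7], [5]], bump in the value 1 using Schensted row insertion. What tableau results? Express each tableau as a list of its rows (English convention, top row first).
[[1, 3, 6], [2, 7], [4], [5]]

In row 1, 1 replaces 2 (the leftmost entry greater than 1); 2 is bumped to row 2. In row 2, 2 replaces 4 (the leftmost entry greater than 2); 4 is bumped to row 3. In row 3, 4 replaces 5 (the leftmost entry greater than 4); 5 is bumped to row 4. 5 starts a new row 4. The new tableau is [[1, 3, 6], [2, 7], [4], [5]].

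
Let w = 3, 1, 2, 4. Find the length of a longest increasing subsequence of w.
3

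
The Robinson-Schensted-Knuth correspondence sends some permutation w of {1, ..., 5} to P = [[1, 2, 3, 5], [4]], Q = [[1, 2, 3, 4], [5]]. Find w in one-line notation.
Reverse the RSK construction: for i from n down to 1, find the cell of Q containing i, remove the entry at that cell from P, and reverse-bump it up through P; the value ejected from row 1 is w(i).

Step i=5: Q has 5 at row 2, column 1; remove 4 from row 2 of P and reverse-bump: 4 enters row 1 and ejects 3. So w(5) = 3. P is now [[1, 2, 4, 5]].
Step i=4: Q has 4 at row 1, column 4; remove that cell from P, ejecting 5. So w(4) = 5. P is now [[1, 2, 4]].
Step i=3: Q has 3 at row 1, column 3; remove that cell from P, ejecting 4. So w(3) = 4. P is now [[1, 2]].
Step i=2: Q has 2 at row 1, column 2; remove that cell from P, ejecting 2. So w(2) = 2. P is now [[1]].
Step i=1: Q has 1 at row 1, column 1; remove that cell from P, ejecting 1. So w(1) = 1. P is now [].

So w = 1 2 4 5 3.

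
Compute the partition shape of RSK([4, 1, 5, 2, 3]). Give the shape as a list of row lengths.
Row-insert each entry into an empty tableau.

After inserting 4: P = [[4]].
After inserting 1: P = [[1], [4]].
After inserting 5: P = [[1, 5], [4]].
After inserting 2: P = [[1, 2], [4, 5]].
After inserting 3: P = [[1, 2, 3], [4, 5]].

The final insertion tableau P = [[1, 2, 3], [4, 5]] has shape [3, 2].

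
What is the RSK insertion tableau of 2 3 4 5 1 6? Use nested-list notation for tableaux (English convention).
After inserting 2: P = [[2]].
After inserting 3: P = [[2, 3]].
After inserting 4: P = [[2, 3, 4]].
After inserting 5: P = [[2, 3, 4, 5]].
After inserting 1: P = [[1, 3, 4, 5], [2]].
After inserting 6: P = [[1, 3, 4, 5, 6], [2]].

So P = [[1, 3, 4, 5, 6], [2]].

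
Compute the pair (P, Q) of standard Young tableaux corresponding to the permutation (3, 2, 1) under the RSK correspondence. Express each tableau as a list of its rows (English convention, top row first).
P = [[1], [2], [3]], Q = [[1], [2], [3]]

Insert each entry of the permutation into P by Schensted row insertion, recording in Q the position of each new cell.

Insert 3: appended to row 1. P = [[3]].
Insert 2: 2 bumps 3 from row 1; 3 starts row 2. P = [[2], [3]].
Insert 1: 1 bumps 2 from row 1; 2 bumps 3 from row 2; 3 starts row 3. P = [[1], [2], [3]].

So P = [[1], [2], [3]], Q = [[1], [2], [3]].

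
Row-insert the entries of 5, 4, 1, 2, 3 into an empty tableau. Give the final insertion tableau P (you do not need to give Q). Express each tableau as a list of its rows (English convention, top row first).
Insert 5: appended to row 1. P = [[5]].
Insert 4: 4 bumps 5 from row 1; 5 starts row 2. P = [[4], [5]].
Insert 1: 1 bumps 4 from row 1; 4 bumps 5 from row 2; 5 starts row 3. P = [[1], [4], [5]].
Insert 2: appended to row 1. P = [[1, 2], [4], [5]].
Insert 3: appended to row 1. P = [[1, 2, 3], [4], [5]].

So P = [[1, 2, 3], [4], [5]].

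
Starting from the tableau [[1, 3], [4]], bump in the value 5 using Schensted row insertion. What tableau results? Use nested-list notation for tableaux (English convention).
5 is larger than every entry of row 1, so it is appended to row 1. The new tableau is [[1, 3, 5], [4]].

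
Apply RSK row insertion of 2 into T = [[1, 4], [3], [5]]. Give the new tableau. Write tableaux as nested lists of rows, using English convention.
In row 1, 2 replaces 4 (the leftmost entry greater than 2); 4 is bumped to row 2. 4 is appended to row 2. The new tableau is [[1, 2], [3, 4], [5]].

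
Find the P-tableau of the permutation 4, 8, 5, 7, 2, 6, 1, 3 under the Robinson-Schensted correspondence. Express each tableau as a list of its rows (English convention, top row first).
Insert 4: appended to row 1. P = [[4]].
Insert 8: appended to row 1. P = [[4, 8]].
Insert 5: 5 bumps 8 from row 1; 8 starts row 2. P = [[4, 5], [8]].
Insert 7: appended to row 1. P = [[4, 5, 7], [8]].
Insert 2: 2 bumps 4 from row 1; 4 bumps 8 from row 2; 8 starts row 3. P = [[2, 5, 7], [4], [8]].
Insert 6: 6 bumps 7 from row 1; 7 appends to row 2. P = [[2, 5, 6], [4, 7], [8]].
Insert 1: 1 bumps 2 from row 1; 2 bumps 4 from row 2; 4 bumps 8 from row 3; 8 starts row 4. P = [[1, 5, 6], [2, 7], [4], [8]].
Insert 3: 3 bumps 5 from row 1; 5 bumps 7 from row 2; 7 appends to row 3. P = [[1, 3, 6], [2, 5], [4, 7], [8]].

So P = [[1, 3, 6], [2, 5], [4, 7], [8]].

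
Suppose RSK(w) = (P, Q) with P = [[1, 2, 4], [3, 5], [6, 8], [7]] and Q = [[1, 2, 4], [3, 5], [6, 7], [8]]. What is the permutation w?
Reverse RSK: for i = n, n-1, ..., 1, locate i in Q, remove the corresponding corner cell from P, and reverse-bump its entry up through P; the value ejected from row 1 is w(i).

So w = 1 7 3 8 6 2 5 4.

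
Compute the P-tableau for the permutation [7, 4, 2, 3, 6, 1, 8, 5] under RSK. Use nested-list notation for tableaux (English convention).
Insert 7: appended to row 1. P = [[7]].
Insert 4: 4 bumps 7 from row 1; 7 starts row 2. P = [[4], [7]].
Insert 2: 2 bumps 4 from row 1; 4 bumps 7 from row 2; 7 starts row 3. P = [[2], [4], [7]].
Insert 3: appended to row 1. P = [[2, 3], [4], [7]].
Insert 6: appended to row 1. P = [[2, 3, 6], [4], [7]].
Insert 1: 1 bumps 2 from row 1; 2 bumps 4 from row 2; 4 bumps 7 from row 3; 7 starts row 4. P = [[1, 3, 6], [2], [4], [7]].
Insert 8: appended to row 1. P = [[1, 3, 6, 8], [2], [4], [7]].
Insert 5: 5 bumps 6 from row 1; 6 appends to row 2. P = [[1, 3, 5, 8], [2, 6], [4], [7]].

So P = [[1, 3, 5, 8], [2, 6], [4], [7]].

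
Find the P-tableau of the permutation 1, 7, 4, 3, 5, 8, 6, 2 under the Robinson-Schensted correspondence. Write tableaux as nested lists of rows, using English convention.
P = [[1, 2, 5, 6], [3, 8], [4], [7]]

Insert 1: appended to row 1. P = [[1]].
Insert 7: appended to row 1. P = [[1, 7]].
Insert 4: 4 bumps 7 from row 1; 7 starts row 2. P = [[1, 4], [7]].
Insert 3: 3 bumps 4 from row 1; 4 bumps 7 from row 2; 7 starts row 3. P = [[1, 3], [4], [7]].
Insert 5: appended to row 1. P = [[1, 3, 5], [4], [7]].
Insert 8: appended to row 1. P = [[1, 3, 5, 8], [4], [7]].
Insert 6: 6 bumps 8 from row 1; 8 appends to row 2. P = [[1, 3, 5, 6], [4, 8], [7]].
Insert 2: 2 bumps 3 from row 1; 3 bumps 4 from row 2; 4 bumps 7 from row 3; 7 starts row 4. P = [[1, 2, 5, 6], [3, 8], [4], [7]].

So P = [[1, 2, 5, 6], [3, 8], [4], [7]].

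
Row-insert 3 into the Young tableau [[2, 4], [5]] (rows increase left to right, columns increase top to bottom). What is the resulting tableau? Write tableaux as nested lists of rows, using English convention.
In row 1, 3 replaces 4 (the leftmost entry greater than 3); 4 is bumped to row 2. In row 2, 4 replaces 5 (the leftmost entry greater than 4); 5 is bumped to row 3. 5 starts a new row 3. The new tableau is [[2, 3], [4], [5]].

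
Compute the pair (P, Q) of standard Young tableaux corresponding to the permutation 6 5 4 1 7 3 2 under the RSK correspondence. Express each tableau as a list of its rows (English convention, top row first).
Insert each entry of the permutation into P by Schensted row insertion, recording in Q the position of each new cell.

Insert 6: appended to row 1. P = [[6]].
Insert 5: 5 bumps 6 from row 1; 6 starts row 2. P = [[5], [6]].
Insert 4: 4 bumps 5 from row 1; 5 bumps 6 from row 2; 6 starts row 3. P = [[4], [5], [6]].
Insert 1: 1 bumps 4 from row 1; 4 bumps 5 from row 2; 5 bumps 6 from row 3; 6 starts row 4. P = [[1], [4], [5], [6]].
Insert 7: appended to row 1. P = [[1, 7], [4], [5], [6]].
Insert 3: 3 bumps 7 from row 1; 7 appends to row 2. P = [[1, 3], [4, 7], [5], [6]].
Insert 2: 2 bumps 3 from row 1; 3 bumps 4 from row 2; 4 bumps 5 from row 3; 5 bumps 6 from row 4; 6 starts row 5. P = [[1, 2], [3, 7], [4], [5], [6]].

So P = [[1, 2], [3, 7], [4], [5], [6]], Q = [[1, 5], [2, 6], [3], [4], [7]].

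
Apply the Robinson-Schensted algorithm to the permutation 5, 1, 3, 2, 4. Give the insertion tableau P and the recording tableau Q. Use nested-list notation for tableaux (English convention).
P = [[1, 2, 4], [3], [5]], Q = [[1, 3, 5], [2], [4]]

Insert each entry of the permutation into P by Schensted row insertion, recording in Q the position of each new cell.

Insert 5: appended to row 1. P = [[5]].
Insert 1: 1 bumps 5 from row 1; 5 starts row 2. P = [[1], [5]].
Insert 3: appended to row 1. P = [[1, 3], [5]].
Insert 2: 2 bumps 3 from row 1; 3 bumps 5 from row 2; 5 starts row 3. P = [[1, 2], [3], [5]].
Insert 4: appended to row 1. P = [[1, 2, 4], [3], [5]].

So P = [[1, 2, 4], [3], [5]], Q = [[1, 3, 5], [2], [4]].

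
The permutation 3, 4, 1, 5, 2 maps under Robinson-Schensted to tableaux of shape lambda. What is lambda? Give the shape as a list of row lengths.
[3, 2]

Row-insert each entry into an empty tableau.

After inserting 3: P = [[3]].
After inserting 4: P = [[3, 4]].
After inserting 1: P = [[1, 4], [3]].
After inserting 5: P = [[1, 4, 5], [3]].
After inserting 2: P = [[1, 2, 5], [3, 4]].

The final insertion tableau P = [[1, 2, 5], [3, 4]] has shape [3, 2].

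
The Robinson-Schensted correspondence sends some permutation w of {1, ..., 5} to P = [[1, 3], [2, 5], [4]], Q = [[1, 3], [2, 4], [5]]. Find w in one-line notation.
Reverse the RSK construction: for i from n down to 1, find the cell of Q containing i, remove the entry at that cell from P, and reverse-bump it up through P; the value ejected from row 1 is w(i).

Step i=5: Q has 5 at row 3, column 1; remove 4 from row 3 of P and reverse-bump: 4 enters row 2 and ejects 2; 2 enters row 1 and ejects 1. So w(5) = 1. P is now [[2, 3], [4, 5]].
Step i=4: Q has 4 at row 2, column 2; remove 5 from row 2 of P and reverse-bump: 5 enters row 1 and ejects 3. So w(4) = 3. P is now [[2, 5], [4]].
Step i=3: Q has 3 at row 1, column 2; remove that cell from P, ejecting 5. So w(3) = 5. P is now [[2], [4]].
Step i=2: Q has 2 at row 2, column 1; remove 4 from row 2 of P and reverse-bump: 4 enters row 1 and ejects 2. So w(2) = 2. P is now [[4]].
Step i=1: Q has 1 at row 1, column 1; remove that cell from P, ejecting 4. So w(1) = 4. P is now [].

So w = 4 2 5 3 1.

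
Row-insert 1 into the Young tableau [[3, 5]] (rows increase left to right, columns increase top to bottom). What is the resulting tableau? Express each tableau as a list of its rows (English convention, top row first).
[[1, 5], [3]]

In row 1, 1 replaces 3 (the leftmost entry greater than 1); 3 is bumped to row 2. 3 starts a new row 2. The new tableau is [[1, 5], [3]].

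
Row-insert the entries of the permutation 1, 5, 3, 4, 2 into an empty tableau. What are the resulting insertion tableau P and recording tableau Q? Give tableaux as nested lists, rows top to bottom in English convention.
Insert each entry of the permutation into P by Schensted row insertion, recording in Q the position of each new cell.

After inserting 1: P = [[1]].
After inserting 5: P = [[1, 5]].
After inserting 3: P = [[1, 3], [5]].
After inserting 4: P = [[1, 3, 4], [5]].
After inserting 2: P = [[1, 2, 4], [3], [5]].

So P = [[1, 2, 4], [3], [5]], Q = [[1, 2, 4], [3], [5]].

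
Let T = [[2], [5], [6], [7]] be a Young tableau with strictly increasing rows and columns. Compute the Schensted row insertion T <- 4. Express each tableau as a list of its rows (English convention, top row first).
[[2, 4], [5], [6], [7]]

4 is larger than every entry of row 1, so it is appended to row 1. The new tableau is [[2, 4], [5], [6], [7]].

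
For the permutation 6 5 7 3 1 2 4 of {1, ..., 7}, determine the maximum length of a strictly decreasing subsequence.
4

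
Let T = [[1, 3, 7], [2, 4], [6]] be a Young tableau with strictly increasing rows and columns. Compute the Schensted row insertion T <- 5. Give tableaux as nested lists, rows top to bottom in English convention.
In row 1, 5 replaces 7 (the leftmost entry greater than 5); 7 is bumped to row 2. 7 is appended to row 2. The new tableau is [[1, 3, 5], [2, 4, 7], [6]].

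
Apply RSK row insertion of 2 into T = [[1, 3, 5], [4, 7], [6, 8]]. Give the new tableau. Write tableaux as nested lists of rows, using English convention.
[[1, 2, 5], [3, 7], [4, 8], [6]]

In row 1, 2 replaces 3 (the leftmost entry greater than 2); 3 is bumped to row 2. In row 2, 3 replaces 4 (the leftmost entry greater than 3); 4 is bumped to row 3. In row 3, 4 replaces 6 (the leftmost entry greater than 4); 6 is bumped to row 4. 6 starts a new row 4. The new tableau is [[1, 2, 5], [3, 7], [4, 8], [6]].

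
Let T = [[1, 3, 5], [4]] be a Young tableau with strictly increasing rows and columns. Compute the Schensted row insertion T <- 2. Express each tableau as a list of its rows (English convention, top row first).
In row 1, 2 replaces 3 (the leftmost entry greater than 2); 3 is bumped to row 2. In row 2, 3 replaces 4 (the leftmost entry greater than 3); 4 is bumped to row 3. 4 starts a new row 3. The new tableau is [[1, 2, 5], [3], [4]].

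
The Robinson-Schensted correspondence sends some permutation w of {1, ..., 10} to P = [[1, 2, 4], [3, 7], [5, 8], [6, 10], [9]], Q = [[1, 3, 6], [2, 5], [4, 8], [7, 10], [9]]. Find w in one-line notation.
9 6 10 1 5 8 3 7 2 4

Reverse the RSK construction: for i from n down to 1, find the cell of Q containing i, remove the entry at that cell from P, and reverse-bump it up through P; the value ejected from row 1 is w(i).

Step i=10: Q has 10 at row 4, column 2; remove 10 from row 4 of P and reverse-bump: 10 enters row 3 and ejects 8; 8 enters row 2 and ejects 7; 7 enters row 1 and ejects 4. So w(10) = 4. P is now [[1, 2, 7], [3, 8], [5, 10], [6], [9]].
Step i=9: Q has 9 at row 5, column 1; remove 9 from row 5 of P and reverse-bump: 9 enters row 4 and ejects 6; 6 enters row 3 and ejects 5; 5 enters row 2 and ejects 3; 3 enters row 1 and ejects 2. So w(9) = 2. P is now [[1, 3, 7], [5, 8], [6, 10], [9]].
Step i=8: Q has 8 at row 3, column 2; remove 10 from row 3 of P and reverse-bump: 10 enters row 2 and ejects 8; 8 enters row 1 and ejects 7. So w(8) = 7. P is now [[1, 3, 8], [5, 10], [6], [9]].
Step i=7: Q has 7 at row 4, column 1; remove 9 from row 4 of P and reverse-bump: 9 enters row 3 and ejects 6; 6 enters row 2 and ejects 5; 5 enters row 1 and ejects 3. So w(7) = 3. P is now [[1, 5, 8], [6, 10], [9]].
Step i=6: Q has 6 at row 1, column 3; remove that cell from P, ejecting 8. So w(6) = 8. P is now [[1, 5], [6, 10], [9]].
Step i=5: Q has 5 at row 2, column 2; remove 10 from row 2 of P and reverse-bump: 10 enters row 1 and ejects 5. So w(5) = 5. P is now [[1, 10], [6], [9]].
Step i=4: Q has 4 at row 3, column 1; remove 9 from row 3 of P and reverse-bump: 9 enters row 2 and ejects 6; 6 enters row 1 and ejects 1. So w(4) = 1. P is now [[6, 10], [9]].
Step i=3: Q has 3 at row 1, column 2; remove that cell from P, ejecting 10. So w(3) = 10. P is now [[6], [9]].
Step i=2: Q has 2 at row 2, column 1; remove 9 from row 2 of P and reverse-bump: 9 enters row 1 and ejects 6. So w(2) = 6. P is now [[9]].
Step i=1: Q has 1 at row 1, column 1; remove that cell from P, ejecting 9. So w(1) = 9. P is now [].

So w = 9 6 10 1 5 8 3 7 2 4.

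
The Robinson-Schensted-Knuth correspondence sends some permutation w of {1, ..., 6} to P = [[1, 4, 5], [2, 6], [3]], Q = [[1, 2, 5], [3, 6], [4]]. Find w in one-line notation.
3 4 2 1 6 5

Reverse the RSK construction: for i from n down to 1, find the cell of Q containing i, remove the entry at that cell from P, and reverse-bump it up through P; the value ejected from row 1 is w(i).

Step i=6: Q has 6 at row 2, column 2; remove 6 from row 2 of P and reverse-bump: 6 enters row 1 and ejects 5. So w(6) = 5. P is now [[1, 4, 6], [2], [3]].
Step i=5: Q has 5 at row 1, column 3; remove that cell from P, ejecting 6. So w(5) = 6. P is now [[1, 4], [2], [3]].
Step i=4: Q has 4 at row 3, column 1; remove 3 from row 3 of P and reverse-bump: 3 enters row 2 and ejects 2; 2 enters row 1 and ejects 1. So w(4) = 1. P is now [[2, 4], [3]].
Step i=3: Q has 3 at row 2, column 1; remove 3 from row 2 of P and reverse-bump: 3 enters row 1 and ejects 2. So w(3) = 2. P is now [[3, 4]].
Step i=2: Q has 2 at row 1, column 2; remove that cell from P, ejecting 4. So w(2) = 4. P is now [[3]].
Step i=1: Q has 1 at row 1, column 1; remove that cell from P, ejecting 3. So w(1) = 3. P is now [].

So w = 3 4 2 1 6 5.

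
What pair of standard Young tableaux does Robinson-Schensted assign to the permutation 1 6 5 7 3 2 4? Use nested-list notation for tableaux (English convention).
P = [[1, 2, 4], [3, 7], [5], [6]], Q = [[1, 2, 4], [3, 7], [5], [6]]

Insert each entry of the permutation into P by Schensted row insertion, recording in Q the position of each new cell.

After inserting 1: P = [[1]].
After inserting 6: P = [[1, 6]].
After inserting 5: P = [[1, 5], [6]].
After inserting 7: P = [[1, 5, 7], [6]].
After inserting 3: P = [[1, 3, 7], [5], [6]].
After inserting 2: P = [[1, 2, 7], [3], [5], [6]].
After inserting 4: P = [[1, 2, 4], [3, 7], [5], [6]].

So P = [[1, 2, 4], [3, 7], [5], [6]], Q = [[1, 2, 4], [3, 7], [5], [6]].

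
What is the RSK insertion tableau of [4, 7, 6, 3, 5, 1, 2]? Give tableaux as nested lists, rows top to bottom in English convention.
P = [[1, 2], [3, 5], [4, 6], [7]]

After inserting 4: P = [[4]].
After inserting 7: P = [[4, 7]].
After inserting 6: P = [[4, 6], [7]].
After inserting 3: P = [[3, 6], [4], [7]].
After inserting 5: P = [[3, 5], [4, 6], [7]].
After inserting 1: P = [[1, 5], [3, 6], [4], [7]].
After inserting 2: P = [[1, 2], [3, 5], [4, 6], [7]].

So P = [[1, 2], [3, 5], [4, 6], [7]].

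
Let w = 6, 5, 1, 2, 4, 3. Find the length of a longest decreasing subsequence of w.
4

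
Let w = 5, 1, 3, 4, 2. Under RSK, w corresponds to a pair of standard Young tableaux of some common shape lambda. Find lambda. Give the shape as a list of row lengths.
Row-insert each entry into an empty tableau.

After inserting 5: P = [[5]].
After inserting 1: P = [[1], [5]].
After inserting 3: P = [[1, 3], [5]].
After inserting 4: P = [[1, 3, 4], [5]].
After inserting 2: P = [[1, 2, 4], [3], [5]].

The final insertion tableau P = [[1, 2, 4], [3], [5]] has shape [3, 1, 1].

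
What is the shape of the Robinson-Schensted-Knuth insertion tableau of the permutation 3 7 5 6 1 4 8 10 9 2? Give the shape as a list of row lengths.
Row-insert each entry into an empty tableau.

After inserting 3: P = [[3]].
After inserting 7: P = [[3, 7]].
After inserting 5: P = [[3, 5], [7]].
After inserting 6: P = [[3, 5, 6], [7]].
After inserting 1: P = [[1, 5, 6], [3], [7]].
After inserting 4: P = [[1, 4, 6], [3, 5], [7]].
After inserting 8: P = [[1, 4, 6, 8], [3, 5], [7]].
After inserting 10: P = [[1, 4, 6, 8, 10], [3, 5], [7]].
After inserting 9: P = [[1, 4, 6, 8, 9], [3, 5, 10], [7]].
After inserting 2: P = [[1, 2, 6, 8, 9], [3, 4, 10], [5], [7]].

The final insertion tableau P = [[1, 2, 6, 8, 9], [3, 4, 10], [5], [7]] has shape [5, 3, 1, 1].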